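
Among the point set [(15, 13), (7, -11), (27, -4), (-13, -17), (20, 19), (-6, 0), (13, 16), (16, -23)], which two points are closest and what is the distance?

Computing all pairwise distances among 8 points:

d((15, 13), (7, -11)) = 25.2982
d((15, 13), (27, -4)) = 20.8087
d((15, 13), (-13, -17)) = 41.0366
d((15, 13), (20, 19)) = 7.8102
d((15, 13), (-6, 0)) = 24.6982
d((15, 13), (13, 16)) = 3.6056 <-- minimum
d((15, 13), (16, -23)) = 36.0139
d((7, -11), (27, -4)) = 21.1896
d((7, -11), (-13, -17)) = 20.8806
d((7, -11), (20, 19)) = 32.6956
d((7, -11), (-6, 0)) = 17.0294
d((7, -11), (13, 16)) = 27.6586
d((7, -11), (16, -23)) = 15.0
d((27, -4), (-13, -17)) = 42.0595
d((27, -4), (20, 19)) = 24.0416
d((27, -4), (-6, 0)) = 33.2415
d((27, -4), (13, 16)) = 24.4131
d((27, -4), (16, -23)) = 21.9545
d((-13, -17), (20, 19)) = 48.8365
d((-13, -17), (-6, 0)) = 18.3848
d((-13, -17), (13, 16)) = 42.0119
d((-13, -17), (16, -23)) = 29.6142
d((20, 19), (-6, 0)) = 32.2025
d((20, 19), (13, 16)) = 7.6158
d((20, 19), (16, -23)) = 42.19
d((-6, 0), (13, 16)) = 24.8395
d((-6, 0), (16, -23)) = 31.8277
d((13, 16), (16, -23)) = 39.1152

Closest pair: (15, 13) and (13, 16) with distance 3.6056

The closest pair is (15, 13) and (13, 16) with Euclidean distance 3.6056. For 8 points, brute-force pairwise comparison is shown above. For large n, the divide-and-conquer algorithm (sort by x, recurse on halves, check the dividing strip) achieves O(n log n).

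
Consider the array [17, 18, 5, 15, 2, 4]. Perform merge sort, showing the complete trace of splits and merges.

Merge sort trace:

Split: [17, 18, 5, 15, 2, 4] -> [17, 18, 5] and [15, 2, 4]
  Split: [17, 18, 5] -> [17] and [18, 5]
    Split: [18, 5] -> [18] and [5]
    Merge: [18] + [5] -> [5, 18]
  Merge: [17] + [5, 18] -> [5, 17, 18]
  Split: [15, 2, 4] -> [15] and [2, 4]
    Split: [2, 4] -> [2] and [4]
    Merge: [2] + [4] -> [2, 4]
  Merge: [15] + [2, 4] -> [2, 4, 15]
Merge: [5, 17, 18] + [2, 4, 15] -> [2, 4, 5, 15, 17, 18]

Final sorted array: [2, 4, 5, 15, 17, 18]

The merge sort proceeds by recursively splitting the array and merging sorted halves.
After all merges, the sorted array is [2, 4, 5, 15, 17, 18].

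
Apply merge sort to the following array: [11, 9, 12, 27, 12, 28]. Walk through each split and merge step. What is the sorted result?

Merge sort trace:

Split: [11, 9, 12, 27, 12, 28] -> [11, 9, 12] and [27, 12, 28]
  Split: [11, 9, 12] -> [11] and [9, 12]
    Split: [9, 12] -> [9] and [12]
    Merge: [9] + [12] -> [9, 12]
  Merge: [11] + [9, 12] -> [9, 11, 12]
  Split: [27, 12, 28] -> [27] and [12, 28]
    Split: [12, 28] -> [12] and [28]
    Merge: [12] + [28] -> [12, 28]
  Merge: [27] + [12, 28] -> [12, 27, 28]
Merge: [9, 11, 12] + [12, 27, 28] -> [9, 11, 12, 12, 27, 28]

Final sorted array: [9, 11, 12, 12, 27, 28]

The merge sort proceeds by recursively splitting the array and merging sorted halves.
After all merges, the sorted array is [9, 11, 12, 12, 27, 28].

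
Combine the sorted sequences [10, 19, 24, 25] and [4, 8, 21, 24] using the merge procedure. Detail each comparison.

Merging process:

Compare 10 vs 4: take 4 from right. Merged: [4]
Compare 10 vs 8: take 8 from right. Merged: [4, 8]
Compare 10 vs 21: take 10 from left. Merged: [4, 8, 10]
Compare 19 vs 21: take 19 from left. Merged: [4, 8, 10, 19]
Compare 24 vs 21: take 21 from right. Merged: [4, 8, 10, 19, 21]
Compare 24 vs 24: take 24 from left. Merged: [4, 8, 10, 19, 21, 24]
Compare 25 vs 24: take 24 from right. Merged: [4, 8, 10, 19, 21, 24, 24]
Append remaining from left: [25]. Merged: [4, 8, 10, 19, 21, 24, 24, 25]

Final merged array: [4, 8, 10, 19, 21, 24, 24, 25]
Total comparisons: 7

The merged array is [4, 8, 10, 19, 21, 24, 24, 25], requiring 7 comparisons. The merge step runs in O(n) time where n is the total number of elements.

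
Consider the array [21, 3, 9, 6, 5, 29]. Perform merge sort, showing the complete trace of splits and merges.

Merge sort trace:

Split: [21, 3, 9, 6, 5, 29] -> [21, 3, 9] and [6, 5, 29]
  Split: [21, 3, 9] -> [21] and [3, 9]
    Split: [3, 9] -> [3] and [9]
    Merge: [3] + [9] -> [3, 9]
  Merge: [21] + [3, 9] -> [3, 9, 21]
  Split: [6, 5, 29] -> [6] and [5, 29]
    Split: [5, 29] -> [5] and [29]
    Merge: [5] + [29] -> [5, 29]
  Merge: [6] + [5, 29] -> [5, 6, 29]
Merge: [3, 9, 21] + [5, 6, 29] -> [3, 5, 6, 9, 21, 29]

Final sorted array: [3, 5, 6, 9, 21, 29]

The merge sort proceeds by recursively splitting the array and merging sorted halves.
After all merges, the sorted array is [3, 5, 6, 9, 21, 29].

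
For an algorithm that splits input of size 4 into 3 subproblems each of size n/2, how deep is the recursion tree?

For divide and conquer with division factor 2:

Problem sizes at each level:
Level 0: 4
Level 1: 2
Level 2: 1

The root is level 0 and the size-1 base case is level 2 (the tree spans levels 0 through 2, i.e. 3 levels counting the root), so the depth is the number of divisions: log_2(4) = 2

The recursion tree depth is log_2(4) = 2. At each level, the problem size is divided by 2, so it takes 2 divisions to reduce to a base case of size 1. The algorithm makes 3 recursive calls at each level.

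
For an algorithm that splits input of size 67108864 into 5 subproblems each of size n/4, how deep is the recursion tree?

For divide and conquer with division factor 4:

Problem sizes at each level:
Level 0: 67108864
Level 1: 16777216
Level 2: 4194304
Level 3: 1048576
Level 4: 262144
Level 5: 65536
Level 6: 16384
Level 7: 4096
Level 8: 1024
Level 9: 256
Level 10: 64
Level 11: 16
Level 12: 4
Level 13: 1

The root is level 0 and the size-1 base case is level 13 (the tree spans levels 0 through 13, i.e. 14 levels counting the root), so the depth is the number of divisions: log_4(67108864) = 13

The recursion tree depth is log_4(67108864) = 13. At each level, the problem size is divided by 4, so it takes 13 divisions to reduce to a base case of size 1. The algorithm makes 5 recursive calls at each level.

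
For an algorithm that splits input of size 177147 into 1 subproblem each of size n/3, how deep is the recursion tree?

For divide and conquer with division factor 3:

Problem sizes at each level:
Level 0: 177147
Level 1: 59049
Level 2: 19683
Level 3: 6561
Level 4: 2187
Level 5: 729
Level 6: 243
Level 7: 81
Level 8: 27
Level 9: 9
Level 10: 3
Level 11: 1

The root is level 0 and the size-1 base case is level 11 (the tree spans levels 0 through 11, i.e. 12 levels counting the root), so the depth is the number of divisions: log_3(177147) = 11

The recursion tree depth is log_3(177147) = 11. At each level, the problem size is divided by 3, so it takes 11 divisions to reduce to a base case of size 1. The algorithm makes 1 recursive call at each level.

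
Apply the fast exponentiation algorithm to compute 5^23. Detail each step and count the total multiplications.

Computing 5^23 by squaring (build up from 5^1; each line after the first costs one multiplication):

5^1 = 5
5^2 = (5^1)^2 = 5^2 = 25
5^4 = (5^2)^2 = 25^2 = 625
5^5 = 5 * 5^4 = 5 * 625 = 3125
5^10 = (5^5)^2 = 3125^2 = 9765625
5^11 = 5 * 5^10 = 5 * 9765625 = 48828125
5^22 = (5^11)^2 = 48828125^2 = 2384185791015625
5^23 = 5 * 5^22 = 5 * 2384185791015625 = 11920928955078125

Result: 11920928955078125
Multiplications needed: 7 (7 lines after 5^1)

5^23 = 11920928955078125. Using exponentiation by squaring, this requires 7 multiplications. The key idea: if the exponent is even, square the half-power; if odd, multiply by the base once.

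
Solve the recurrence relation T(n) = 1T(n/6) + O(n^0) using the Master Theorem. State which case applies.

Master Theorem for T(n) = 1T(n/6) + O(n^0):

a = 1, b = 6, c = 0
log_b(a) = log_6(1) = 0.0000

Case 2: c = 0 = log_6(1) = 0.0000
T(n) = O(n^0 log n) = O(log n)

For T(n) = 1T(n/6) + O(n^0): log_6(1) = 0.0000. This is Case 2 of the Master Theorem (c = log_b(a), equal work at all levels), giving O(log n).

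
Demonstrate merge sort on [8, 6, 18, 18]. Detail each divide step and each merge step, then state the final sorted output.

Merge sort trace:

Split: [8, 6, 18, 18] -> [8, 6] and [18, 18]
  Split: [8, 6] -> [8] and [6]
  Merge: [8] + [6] -> [6, 8]
  Split: [18, 18] -> [18] and [18]
  Merge: [18] + [18] -> [18, 18]
Merge: [6, 8] + [18, 18] -> [6, 8, 18, 18]

Final sorted array: [6, 8, 18, 18]

The merge sort proceeds by recursively splitting the array and merging sorted halves.
After all merges, the sorted array is [6, 8, 18, 18].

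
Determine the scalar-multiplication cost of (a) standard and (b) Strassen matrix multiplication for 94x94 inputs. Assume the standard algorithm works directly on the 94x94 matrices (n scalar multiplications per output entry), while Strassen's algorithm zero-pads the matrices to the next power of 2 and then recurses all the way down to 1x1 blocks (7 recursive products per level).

Matrix multiplication for 94x94 matrices:

Strassen's algorithm requires power-of-2 dimensions. Pad 94x94 to 128x128 (next power of 2).

Standard algorithm: 94^3 = 830584 multiplications
Strassen's algorithm: 7^(log2(128)) = 7^7 = 823543 multiplications
Savings: 830584 - 823543 = 7041 multiplications

Standard: 830584 multiplications (94^3). Strassen: 823543 multiplications (7^7, after padding to 128x128). Strassen reduces 8 recursive multiplications to 7 at each level.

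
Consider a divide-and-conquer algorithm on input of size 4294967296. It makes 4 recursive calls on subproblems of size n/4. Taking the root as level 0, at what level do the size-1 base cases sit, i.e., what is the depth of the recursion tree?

For divide and conquer with division factor 4:

Problem sizes at each level:
Level 0: 4294967296
Level 1: 1073741824
Level 2: 268435456
Level 3: 67108864
Level 4: 16777216
Level 5: 4194304
Level 6: 1048576
Level 7: 262144
Level 8: 65536
Level 9: 16384
Level 10: 4096
Level 11: 1024
Level 12: 256
Level 13: 64
Level 14: 16
Level 15: 4
Level 16: 1

The root is level 0 and the size-1 base case is level 16 (the tree spans levels 0 through 16, i.e. 17 levels counting the root), so the depth is the number of divisions: log_4(4294967296) = 16

The recursion tree depth is log_4(4294967296) = 16. At each level, the problem size is divided by 4, so it takes 16 divisions to reduce to a base case of size 1. The algorithm makes 4 recursive calls at each level.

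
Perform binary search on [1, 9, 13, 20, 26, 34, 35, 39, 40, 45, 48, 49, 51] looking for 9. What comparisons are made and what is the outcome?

Binary search for 9 in [1, 9, 13, 20, 26, 34, 35, 39, 40, 45, 48, 49, 51]:

lo=0, hi=12, mid=6, arr[mid]=35 -> 35 > 9, search left half
lo=0, hi=5, mid=2, arr[mid]=13 -> 13 > 9, search left half
lo=0, hi=1, mid=0, arr[mid]=1 -> 1 < 9, search right half
lo=1, hi=1, mid=1, arr[mid]=9 -> Found target at index 1!

Binary search finds 9 at index 1 after 4 comparisons. The search repeatedly halves the search space by comparing with the middle element.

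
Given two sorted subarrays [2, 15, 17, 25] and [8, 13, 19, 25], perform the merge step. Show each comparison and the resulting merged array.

Merging process:

Compare 2 vs 8: take 2 from left. Merged: [2]
Compare 15 vs 8: take 8 from right. Merged: [2, 8]
Compare 15 vs 13: take 13 from right. Merged: [2, 8, 13]
Compare 15 vs 19: take 15 from left. Merged: [2, 8, 13, 15]
Compare 17 vs 19: take 17 from left. Merged: [2, 8, 13, 15, 17]
Compare 25 vs 19: take 19 from right. Merged: [2, 8, 13, 15, 17, 19]
Compare 25 vs 25: take 25 from left. Merged: [2, 8, 13, 15, 17, 19, 25]
Append remaining from right: [25]. Merged: [2, 8, 13, 15, 17, 19, 25, 25]

Final merged array: [2, 8, 13, 15, 17, 19, 25, 25]
Total comparisons: 7

The merged array is [2, 8, 13, 15, 17, 19, 25, 25], requiring 7 comparisons. The merge step runs in O(n) time where n is the total number of elements.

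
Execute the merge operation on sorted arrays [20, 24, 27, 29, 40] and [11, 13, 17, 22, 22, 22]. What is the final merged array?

Merging process:

Compare 20 vs 11: take 11 from right. Merged: [11]
Compare 20 vs 13: take 13 from right. Merged: [11, 13]
Compare 20 vs 17: take 17 from right. Merged: [11, 13, 17]
Compare 20 vs 22: take 20 from left. Merged: [11, 13, 17, 20]
Compare 24 vs 22: take 22 from right. Merged: [11, 13, 17, 20, 22]
Compare 24 vs 22: take 22 from right. Merged: [11, 13, 17, 20, 22, 22]
Compare 24 vs 22: take 22 from right. Merged: [11, 13, 17, 20, 22, 22, 22]
Append remaining from left: [24, 27, 29, 40]. Merged: [11, 13, 17, 20, 22, 22, 22, 24, 27, 29, 40]

Final merged array: [11, 13, 17, 20, 22, 22, 22, 24, 27, 29, 40]
Total comparisons: 7

The merged array is [11, 13, 17, 20, 22, 22, 22, 24, 27, 29, 40], requiring 7 comparisons. The merge step runs in O(n) time where n is the total number of elements.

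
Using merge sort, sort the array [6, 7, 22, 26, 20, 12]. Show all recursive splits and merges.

Merge sort trace:

Split: [6, 7, 22, 26, 20, 12] -> [6, 7, 22] and [26, 20, 12]
  Split: [6, 7, 22] -> [6] and [7, 22]
    Split: [7, 22] -> [7] and [22]
    Merge: [7] + [22] -> [7, 22]
  Merge: [6] + [7, 22] -> [6, 7, 22]
  Split: [26, 20, 12] -> [26] and [20, 12]
    Split: [20, 12] -> [20] and [12]
    Merge: [20] + [12] -> [12, 20]
  Merge: [26] + [12, 20] -> [12, 20, 26]
Merge: [6, 7, 22] + [12, 20, 26] -> [6, 7, 12, 20, 22, 26]

Final sorted array: [6, 7, 12, 20, 22, 26]

The merge sort proceeds by recursively splitting the array and merging sorted halves.
After all merges, the sorted array is [6, 7, 12, 20, 22, 26].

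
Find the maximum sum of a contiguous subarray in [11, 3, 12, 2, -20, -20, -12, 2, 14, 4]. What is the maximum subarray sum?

Using Kadane's algorithm on [11, 3, 12, 2, -20, -20, -12, 2, 14, 4]:

Scanning through the array:
Position 1 (value 3): max_ending_here = 14, max_so_far = 14
Position 2 (value 12): max_ending_here = 26, max_so_far = 26
Position 3 (value 2): max_ending_here = 28, max_so_far = 28
Position 4 (value -20): max_ending_here = 8, max_so_far = 28
Position 5 (value -20): max_ending_here = -12, max_so_far = 28
Position 6 (value -12): max_ending_here = -12, max_so_far = 28
Position 7 (value 2): max_ending_here = 2, max_so_far = 28
Position 8 (value 14): max_ending_here = 16, max_so_far = 28
Position 9 (value 4): max_ending_here = 20, max_so_far = 28

Maximum subarray: [11, 3, 12, 2]
Maximum sum: 28

The maximum subarray is [11, 3, 12, 2] with sum 28. This subarray runs from index 0 to index 3.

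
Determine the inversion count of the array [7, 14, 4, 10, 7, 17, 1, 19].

Finding inversions in [7, 14, 4, 10, 7, 17, 1, 19]:

(0, 2): arr[0]=7 > arr[2]=4
(0, 6): arr[0]=7 > arr[6]=1
(1, 2): arr[1]=14 > arr[2]=4
(1, 3): arr[1]=14 > arr[3]=10
(1, 4): arr[1]=14 > arr[4]=7
(1, 6): arr[1]=14 > arr[6]=1
(2, 6): arr[2]=4 > arr[6]=1
(3, 4): arr[3]=10 > arr[4]=7
(3, 6): arr[3]=10 > arr[6]=1
(4, 6): arr[4]=7 > arr[6]=1
(5, 6): arr[5]=17 > arr[6]=1

Total inversions: 11

The array has 11 inversion(s): (0,2), (0,6), (1,2), (1,3), (1,4), (1,6), (2,6), (3,4), (3,6), (4,6), (5,6). Each pair (i,j) satisfies i < j and arr[i] > arr[j].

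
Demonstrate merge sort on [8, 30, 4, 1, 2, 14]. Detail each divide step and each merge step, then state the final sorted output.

Merge sort trace:

Split: [8, 30, 4, 1, 2, 14] -> [8, 30, 4] and [1, 2, 14]
  Split: [8, 30, 4] -> [8] and [30, 4]
    Split: [30, 4] -> [30] and [4]
    Merge: [30] + [4] -> [4, 30]
  Merge: [8] + [4, 30] -> [4, 8, 30]
  Split: [1, 2, 14] -> [1] and [2, 14]
    Split: [2, 14] -> [2] and [14]
    Merge: [2] + [14] -> [2, 14]
  Merge: [1] + [2, 14] -> [1, 2, 14]
Merge: [4, 8, 30] + [1, 2, 14] -> [1, 2, 4, 8, 14, 30]

Final sorted array: [1, 2, 4, 8, 14, 30]

The merge sort proceeds by recursively splitting the array and merging sorted halves.
After all merges, the sorted array is [1, 2, 4, 8, 14, 30].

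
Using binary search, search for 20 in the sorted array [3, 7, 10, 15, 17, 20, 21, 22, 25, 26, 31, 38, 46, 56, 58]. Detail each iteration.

Binary search for 20 in [3, 7, 10, 15, 17, 20, 21, 22, 25, 26, 31, 38, 46, 56, 58]:

lo=0, hi=14, mid=7, arr[mid]=22 -> 22 > 20, search left half
lo=0, hi=6, mid=3, arr[mid]=15 -> 15 < 20, search right half
lo=4, hi=6, mid=5, arr[mid]=20 -> Found target at index 5!

Binary search finds 20 at index 5 after 3 comparisons. The search repeatedly halves the search space by comparing with the middle element.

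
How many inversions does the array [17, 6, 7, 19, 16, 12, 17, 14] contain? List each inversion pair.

Finding inversions in [17, 6, 7, 19, 16, 12, 17, 14]:

(0, 1): arr[0]=17 > arr[1]=6
(0, 2): arr[0]=17 > arr[2]=7
(0, 4): arr[0]=17 > arr[4]=16
(0, 5): arr[0]=17 > arr[5]=12
(0, 7): arr[0]=17 > arr[7]=14
(3, 4): arr[3]=19 > arr[4]=16
(3, 5): arr[3]=19 > arr[5]=12
(3, 6): arr[3]=19 > arr[6]=17
(3, 7): arr[3]=19 > arr[7]=14
(4, 5): arr[4]=16 > arr[5]=12
(4, 7): arr[4]=16 > arr[7]=14
(6, 7): arr[6]=17 > arr[7]=14

Total inversions: 12

The array has 12 inversion(s): (0,1), (0,2), (0,4), (0,5), (0,7), (3,4), (3,5), (3,6), (3,7), (4,5), (4,7), (6,7). Each pair (i,j) satisfies i < j and arr[i] > arr[j].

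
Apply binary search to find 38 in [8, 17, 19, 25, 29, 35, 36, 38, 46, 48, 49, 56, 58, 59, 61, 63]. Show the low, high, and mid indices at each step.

Binary search for 38 in [8, 17, 19, 25, 29, 35, 36, 38, 46, 48, 49, 56, 58, 59, 61, 63]:

lo=0, hi=15, mid=7, arr[mid]=38 -> Found target at index 7!

Binary search finds 38 at index 7 after 1 comparisons. The search repeatedly halves the search space by comparing with the middle element.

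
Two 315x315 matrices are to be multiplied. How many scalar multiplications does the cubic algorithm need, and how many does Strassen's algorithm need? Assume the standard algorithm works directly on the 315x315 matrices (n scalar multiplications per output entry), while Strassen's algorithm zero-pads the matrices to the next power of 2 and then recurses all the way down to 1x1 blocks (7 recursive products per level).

Matrix multiplication for 315x315 matrices:

Strassen's algorithm requires power-of-2 dimensions. Pad 315x315 to 512x512 (next power of 2).

Standard algorithm: 315^3 = 31255875 multiplications
Strassen's algorithm: 7^(log2(512)) = 7^9 = 40353607 multiplications
Difference: 31255875 - 40353607 = -9097732 (Strassen uses MORE here due to padding overhead — for small or just-over-power-of-2 n, padding can outweigh the per-level savings)

Standard: 31255875 multiplications (315^3). Strassen: 40353607 multiplications (7^9, after padding to 512x512). Strassen reduces 8 recursive multiplications to 7 at each level.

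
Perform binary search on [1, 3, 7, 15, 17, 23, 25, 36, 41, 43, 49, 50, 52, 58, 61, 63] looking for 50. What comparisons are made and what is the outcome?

Binary search for 50 in [1, 3, 7, 15, 17, 23, 25, 36, 41, 43, 49, 50, 52, 58, 61, 63]:

lo=0, hi=15, mid=7, arr[mid]=36 -> 36 < 50, search right half
lo=8, hi=15, mid=11, arr[mid]=50 -> Found target at index 11!

Binary search finds 50 at index 11 after 2 comparisons. The search repeatedly halves the search space by comparing with the middle element.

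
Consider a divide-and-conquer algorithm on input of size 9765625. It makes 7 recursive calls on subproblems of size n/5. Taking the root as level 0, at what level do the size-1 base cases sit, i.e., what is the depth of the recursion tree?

For divide and conquer with division factor 5:

Problem sizes at each level:
Level 0: 9765625
Level 1: 1953125
Level 2: 390625
Level 3: 78125
Level 4: 15625
Level 5: 3125
Level 6: 625
Level 7: 125
Level 8: 25
Level 9: 5
Level 10: 1

The root is level 0 and the size-1 base case is level 10 (the tree spans levels 0 through 10, i.e. 11 levels counting the root), so the depth is the number of divisions: log_5(9765625) = 10

The recursion tree depth is log_5(9765625) = 10. At each level, the problem size is divided by 5, so it takes 10 divisions to reduce to a base case of size 1. The algorithm makes 7 recursive calls at each level.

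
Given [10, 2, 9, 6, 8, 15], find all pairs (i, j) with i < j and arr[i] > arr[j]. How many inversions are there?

Finding inversions in [10, 2, 9, 6, 8, 15]:

(0, 1): arr[0]=10 > arr[1]=2
(0, 2): arr[0]=10 > arr[2]=9
(0, 3): arr[0]=10 > arr[3]=6
(0, 4): arr[0]=10 > arr[4]=8
(2, 3): arr[2]=9 > arr[3]=6
(2, 4): arr[2]=9 > arr[4]=8

Total inversions: 6

The array has 6 inversion(s): (0,1), (0,2), (0,3), (0,4), (2,3), (2,4). Each pair (i,j) satisfies i < j and arr[i] > arr[j].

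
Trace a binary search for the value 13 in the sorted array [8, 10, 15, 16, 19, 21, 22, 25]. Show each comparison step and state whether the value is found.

Binary search for 13 in [8, 10, 15, 16, 19, 21, 22, 25]:

lo=0, hi=7, mid=3, arr[mid]=16 -> 16 > 13, search left half
lo=0, hi=2, mid=1, arr[mid]=10 -> 10 < 13, search right half
lo=2, hi=2, mid=2, arr[mid]=15 -> 15 > 13, search left half
lo=2 > hi=1, target 13 not found

Binary search determines that 13 is not in the array after 3 comparisons. The search space was exhausted without finding the target.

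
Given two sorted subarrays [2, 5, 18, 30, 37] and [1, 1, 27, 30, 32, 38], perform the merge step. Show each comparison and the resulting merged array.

Merging process:

Compare 2 vs 1: take 1 from right. Merged: [1]
Compare 2 vs 1: take 1 from right. Merged: [1, 1]
Compare 2 vs 27: take 2 from left. Merged: [1, 1, 2]
Compare 5 vs 27: take 5 from left. Merged: [1, 1, 2, 5]
Compare 18 vs 27: take 18 from left. Merged: [1, 1, 2, 5, 18]
Compare 30 vs 27: take 27 from right. Merged: [1, 1, 2, 5, 18, 27]
Compare 30 vs 30: take 30 from left. Merged: [1, 1, 2, 5, 18, 27, 30]
Compare 37 vs 30: take 30 from right. Merged: [1, 1, 2, 5, 18, 27, 30, 30]
Compare 37 vs 32: take 32 from right. Merged: [1, 1, 2, 5, 18, 27, 30, 30, 32]
Compare 37 vs 38: take 37 from left. Merged: [1, 1, 2, 5, 18, 27, 30, 30, 32, 37]
Append remaining from right: [38]. Merged: [1, 1, 2, 5, 18, 27, 30, 30, 32, 37, 38]

Final merged array: [1, 1, 2, 5, 18, 27, 30, 30, 32, 37, 38]
Total comparisons: 10

The merged array is [1, 1, 2, 5, 18, 27, 30, 30, 32, 37, 38], requiring 10 comparisons. The merge step runs in O(n) time where n is the total number of elements.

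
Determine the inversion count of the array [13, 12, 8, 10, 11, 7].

Finding inversions in [13, 12, 8, 10, 11, 7]:

(0, 1): arr[0]=13 > arr[1]=12
(0, 2): arr[0]=13 > arr[2]=8
(0, 3): arr[0]=13 > arr[3]=10
(0, 4): arr[0]=13 > arr[4]=11
(0, 5): arr[0]=13 > arr[5]=7
(1, 2): arr[1]=12 > arr[2]=8
(1, 3): arr[1]=12 > arr[3]=10
(1, 4): arr[1]=12 > arr[4]=11
(1, 5): arr[1]=12 > arr[5]=7
(2, 5): arr[2]=8 > arr[5]=7
(3, 5): arr[3]=10 > arr[5]=7
(4, 5): arr[4]=11 > arr[5]=7

Total inversions: 12

The array has 12 inversion(s): (0,1), (0,2), (0,3), (0,4), (0,5), (1,2), (1,3), (1,4), (1,5), (2,5), (3,5), (4,5). Each pair (i,j) satisfies i < j and arr[i] > arr[j].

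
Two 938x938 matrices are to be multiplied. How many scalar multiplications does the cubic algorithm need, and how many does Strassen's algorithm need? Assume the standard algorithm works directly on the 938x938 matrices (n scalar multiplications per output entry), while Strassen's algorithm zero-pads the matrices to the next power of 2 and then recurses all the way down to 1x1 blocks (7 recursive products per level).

Matrix multiplication for 938x938 matrices:

Strassen's algorithm requires power-of-2 dimensions. Pad 938x938 to 1024x1024 (next power of 2).

Standard algorithm: 938^3 = 825293672 multiplications
Strassen's algorithm: 7^(log2(1024)) = 7^10 = 282475249 multiplications
Savings: 825293672 - 282475249 = 542818423 multiplications

Standard: 825293672 multiplications (938^3). Strassen: 282475249 multiplications (7^10, after padding to 1024x1024). Strassen reduces 8 recursive multiplications to 7 at each level.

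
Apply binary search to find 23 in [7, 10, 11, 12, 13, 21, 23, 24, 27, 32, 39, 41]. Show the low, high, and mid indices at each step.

Binary search for 23 in [7, 10, 11, 12, 13, 21, 23, 24, 27, 32, 39, 41]:

lo=0, hi=11, mid=5, arr[mid]=21 -> 21 < 23, search right half
lo=6, hi=11, mid=8, arr[mid]=27 -> 27 > 23, search left half
lo=6, hi=7, mid=6, arr[mid]=23 -> Found target at index 6!

Binary search finds 23 at index 6 after 3 comparisons. The search repeatedly halves the search space by comparing with the middle element.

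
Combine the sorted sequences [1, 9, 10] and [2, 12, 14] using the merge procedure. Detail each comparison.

Merging process:

Compare 1 vs 2: take 1 from left. Merged: [1]
Compare 9 vs 2: take 2 from right. Merged: [1, 2]
Compare 9 vs 12: take 9 from left. Merged: [1, 2, 9]
Compare 10 vs 12: take 10 from left. Merged: [1, 2, 9, 10]
Append remaining from right: [12, 14]. Merged: [1, 2, 9, 10, 12, 14]

Final merged array: [1, 2, 9, 10, 12, 14]
Total comparisons: 4

The merged array is [1, 2, 9, 10, 12, 14], requiring 4 comparisons. The merge step runs in O(n) time where n is the total number of elements.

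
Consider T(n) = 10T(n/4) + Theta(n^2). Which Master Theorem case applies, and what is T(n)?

Master Theorem for T(n) = 10T(n/4) + O(n^2):

a = 10, b = 4, c = 2
log_b(a) = log_4(10) = 1.6610

Case 3: c = 2 > log_4(10) = 1.6610
T(n) = O(n^2) = O(n^2)

For T(n) = 10T(n/4) + O(n^2): log_4(10) = 1.6610. This is Case 3 of the Master Theorem (c > log_b(a), work dominated by root), giving O(n^2).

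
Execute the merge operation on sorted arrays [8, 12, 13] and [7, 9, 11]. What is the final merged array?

Merging process:

Compare 8 vs 7: take 7 from right. Merged: [7]
Compare 8 vs 9: take 8 from left. Merged: [7, 8]
Compare 12 vs 9: take 9 from right. Merged: [7, 8, 9]
Compare 12 vs 11: take 11 from right. Merged: [7, 8, 9, 11]
Append remaining from left: [12, 13]. Merged: [7, 8, 9, 11, 12, 13]

Final merged array: [7, 8, 9, 11, 12, 13]
Total comparisons: 4

The merged array is [7, 8, 9, 11, 12, 13], requiring 4 comparisons. The merge step runs in O(n) time where n is the total number of elements.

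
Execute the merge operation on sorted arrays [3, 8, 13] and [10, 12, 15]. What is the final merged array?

Merging process:

Compare 3 vs 10: take 3 from left. Merged: [3]
Compare 8 vs 10: take 8 from left. Merged: [3, 8]
Compare 13 vs 10: take 10 from right. Merged: [3, 8, 10]
Compare 13 vs 12: take 12 from right. Merged: [3, 8, 10, 12]
Compare 13 vs 15: take 13 from left. Merged: [3, 8, 10, 12, 13]
Append remaining from right: [15]. Merged: [3, 8, 10, 12, 13, 15]

Final merged array: [3, 8, 10, 12, 13, 15]
Total comparisons: 5

The merged array is [3, 8, 10, 12, 13, 15], requiring 5 comparisons. The merge step runs in O(n) time where n is the total number of elements.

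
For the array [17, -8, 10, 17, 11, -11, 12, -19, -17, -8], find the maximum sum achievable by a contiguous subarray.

Using Kadane's algorithm on [17, -8, 10, 17, 11, -11, 12, -19, -17, -8]:

Scanning through the array:
Position 1 (value -8): max_ending_here = 9, max_so_far = 17
Position 2 (value 10): max_ending_here = 19, max_so_far = 19
Position 3 (value 17): max_ending_here = 36, max_so_far = 36
Position 4 (value 11): max_ending_here = 47, max_so_far = 47
Position 5 (value -11): max_ending_here = 36, max_so_far = 47
Position 6 (value 12): max_ending_here = 48, max_so_far = 48
Position 7 (value -19): max_ending_here = 29, max_so_far = 48
Position 8 (value -17): max_ending_here = 12, max_so_far = 48
Position 9 (value -8): max_ending_here = 4, max_so_far = 48

Maximum subarray: [17, -8, 10, 17, 11, -11, 12]
Maximum sum: 48

The maximum subarray is [17, -8, 10, 17, 11, -11, 12] with sum 48. This subarray runs from index 0 to index 6.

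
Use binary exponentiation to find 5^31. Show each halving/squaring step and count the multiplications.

Computing 5^31 by squaring (build up from 5^1; each line after the first costs one multiplication):

5^1 = 5
5^2 = (5^1)^2 = 5^2 = 25
5^3 = 5 * 5^2 = 5 * 25 = 125
5^6 = (5^3)^2 = 125^2 = 15625
5^7 = 5 * 5^6 = 5 * 15625 = 78125
5^14 = (5^7)^2 = 78125^2 = 6103515625
5^15 = 5 * 5^14 = 5 * 6103515625 = 30517578125
5^30 = (5^15)^2 = 30517578125^2 = 931322574615478515625
5^31 = 5 * 5^30 = 5 * 931322574615478515625 = 4656612873077392578125

Result: 4656612873077392578125
Multiplications needed: 8 (8 lines after 5^1)

5^31 = 4656612873077392578125. Using exponentiation by squaring, this requires 8 multiplications. The key idea: if the exponent is even, square the half-power; if odd, multiply by the base once.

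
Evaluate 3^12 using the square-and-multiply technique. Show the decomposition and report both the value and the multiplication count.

Computing 3^12 by squaring (build up from 3^1; each line after the first costs one multiplication):

3^1 = 3
3^2 = (3^1)^2 = 3^2 = 9
3^3 = 3 * 3^2 = 3 * 9 = 27
3^6 = (3^3)^2 = 27^2 = 729
3^12 = (3^6)^2 = 729^2 = 531441

Result: 531441
Multiplications needed: 4 (4 lines after 3^1)

3^12 = 531441. Using exponentiation by squaring, this requires 4 multiplications. The key idea: if the exponent is even, square the half-power; if odd, multiply by the base once.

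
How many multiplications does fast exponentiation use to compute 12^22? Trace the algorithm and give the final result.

Computing 12^22 by squaring (build up from 12^1; each line after the first costs one multiplication):

12^1 = 12
12^2 = (12^1)^2 = 12^2 = 144
12^4 = (12^2)^2 = 144^2 = 20736
12^5 = 12 * 12^4 = 12 * 20736 = 248832
12^10 = (12^5)^2 = 248832^2 = 61917364224
12^11 = 12 * 12^10 = 12 * 61917364224 = 743008370688
12^22 = (12^11)^2 = 743008370688^2 = 552061438912436417593344

Result: 552061438912436417593344
Multiplications needed: 6 (6 lines after 12^1)

12^22 = 552061438912436417593344. Using exponentiation by squaring, this requires 6 multiplications. The key idea: if the exponent is even, square the half-power; if odd, multiply by the base once.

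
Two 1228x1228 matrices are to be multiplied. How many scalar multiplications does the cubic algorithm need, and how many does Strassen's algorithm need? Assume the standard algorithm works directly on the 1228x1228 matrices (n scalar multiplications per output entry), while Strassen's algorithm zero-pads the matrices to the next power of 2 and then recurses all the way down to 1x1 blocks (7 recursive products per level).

Matrix multiplication for 1228x1228 matrices:

Strassen's algorithm requires power-of-2 dimensions. Pad 1228x1228 to 2048x2048 (next power of 2).

Standard algorithm: 1228^3 = 1851804352 multiplications
Strassen's algorithm: 7^(log2(2048)) = 7^11 = 1977326743 multiplications
Difference: 1851804352 - 1977326743 = -125522391 (Strassen uses MORE here due to padding overhead — for small or just-over-power-of-2 n, padding can outweigh the per-level savings)

Standard: 1851804352 multiplications (1228^3). Strassen: 1977326743 multiplications (7^11, after padding to 2048x2048). Strassen reduces 8 recursive multiplications to 7 at each level.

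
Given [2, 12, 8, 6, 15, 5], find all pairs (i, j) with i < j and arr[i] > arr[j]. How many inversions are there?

Finding inversions in [2, 12, 8, 6, 15, 5]:

(1, 2): arr[1]=12 > arr[2]=8
(1, 3): arr[1]=12 > arr[3]=6
(1, 5): arr[1]=12 > arr[5]=5
(2, 3): arr[2]=8 > arr[3]=6
(2, 5): arr[2]=8 > arr[5]=5
(3, 5): arr[3]=6 > arr[5]=5
(4, 5): arr[4]=15 > arr[5]=5

Total inversions: 7

The array has 7 inversion(s): (1,2), (1,3), (1,5), (2,3), (2,5), (3,5), (4,5). Each pair (i,j) satisfies i < j and arr[i] > arr[j].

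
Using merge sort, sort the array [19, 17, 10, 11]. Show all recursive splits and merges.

Merge sort trace:

Split: [19, 17, 10, 11] -> [19, 17] and [10, 11]
  Split: [19, 17] -> [19] and [17]
  Merge: [19] + [17] -> [17, 19]
  Split: [10, 11] -> [10] and [11]
  Merge: [10] + [11] -> [10, 11]
Merge: [17, 19] + [10, 11] -> [10, 11, 17, 19]

Final sorted array: [10, 11, 17, 19]

The merge sort proceeds by recursively splitting the array and merging sorted halves.
After all merges, the sorted array is [10, 11, 17, 19].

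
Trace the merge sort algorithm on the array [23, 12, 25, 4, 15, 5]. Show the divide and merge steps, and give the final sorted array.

Merge sort trace:

Split: [23, 12, 25, 4, 15, 5] -> [23, 12, 25] and [4, 15, 5]
  Split: [23, 12, 25] -> [23] and [12, 25]
    Split: [12, 25] -> [12] and [25]
    Merge: [12] + [25] -> [12, 25]
  Merge: [23] + [12, 25] -> [12, 23, 25]
  Split: [4, 15, 5] -> [4] and [15, 5]
    Split: [15, 5] -> [15] and [5]
    Merge: [15] + [5] -> [5, 15]
  Merge: [4] + [5, 15] -> [4, 5, 15]
Merge: [12, 23, 25] + [4, 5, 15] -> [4, 5, 12, 15, 23, 25]

Final sorted array: [4, 5, 12, 15, 23, 25]

The merge sort proceeds by recursively splitting the array and merging sorted halves.
After all merges, the sorted array is [4, 5, 12, 15, 23, 25].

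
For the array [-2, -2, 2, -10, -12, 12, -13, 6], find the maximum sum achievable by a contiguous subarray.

Using Kadane's algorithm on [-2, -2, 2, -10, -12, 12, -13, 6]:

Scanning through the array:
Position 1 (value -2): max_ending_here = -2, max_so_far = -2
Position 2 (value 2): max_ending_here = 2, max_so_far = 2
Position 3 (value -10): max_ending_here = -8, max_so_far = 2
Position 4 (value -12): max_ending_here = -12, max_so_far = 2
Position 5 (value 12): max_ending_here = 12, max_so_far = 12
Position 6 (value -13): max_ending_here = -1, max_so_far = 12
Position 7 (value 6): max_ending_here = 6, max_so_far = 12

Maximum subarray: [12]
Maximum sum: 12

The maximum subarray is [12] with sum 12. This subarray runs from index 5 to index 5.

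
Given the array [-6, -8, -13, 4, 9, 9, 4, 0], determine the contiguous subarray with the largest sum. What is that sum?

Using Kadane's algorithm on [-6, -8, -13, 4, 9, 9, 4, 0]:

Scanning through the array:
Position 1 (value -8): max_ending_here = -8, max_so_far = -6
Position 2 (value -13): max_ending_here = -13, max_so_far = -6
Position 3 (value 4): max_ending_here = 4, max_so_far = 4
Position 4 (value 9): max_ending_here = 13, max_so_far = 13
Position 5 (value 9): max_ending_here = 22, max_so_far = 22
Position 6 (value 4): max_ending_here = 26, max_so_far = 26
Position 7 (value 0): max_ending_here = 26, max_so_far = 26

Maximum subarray: [4, 9, 9, 4]
Maximum sum: 26

The maximum subarray is [4, 9, 9, 4] with sum 26. This subarray runs from index 3 to index 6.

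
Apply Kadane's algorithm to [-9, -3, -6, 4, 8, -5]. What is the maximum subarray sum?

Using Kadane's algorithm on [-9, -3, -6, 4, 8, -5]:

Scanning through the array:
Position 1 (value -3): max_ending_here = -3, max_so_far = -3
Position 2 (value -6): max_ending_here = -6, max_so_far = -3
Position 3 (value 4): max_ending_here = 4, max_so_far = 4
Position 4 (value 8): max_ending_here = 12, max_so_far = 12
Position 5 (value -5): max_ending_here = 7, max_so_far = 12

Maximum subarray: [4, 8]
Maximum sum: 12

The maximum subarray is [4, 8] with sum 12. This subarray runs from index 3 to index 4.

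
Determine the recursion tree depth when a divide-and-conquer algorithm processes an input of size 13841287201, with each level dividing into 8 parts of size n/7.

For divide and conquer with division factor 7:

Problem sizes at each level:
Level 0: 13841287201
Level 1: 1977326743
Level 2: 282475249
Level 3: 40353607
Level 4: 5764801
Level 5: 823543
Level 6: 117649
Level 7: 16807
Level 8: 2401
Level 9: 343
Level 10: 49
Level 11: 7
Level 12: 1

The root is level 0 and the size-1 base case is level 12 (the tree spans levels 0 through 12, i.e. 13 levels counting the root), so the depth is the number of divisions: log_7(13841287201) = 12

The recursion tree depth is log_7(13841287201) = 12. At each level, the problem size is divided by 7, so it takes 12 divisions to reduce to a base case of size 1. The algorithm makes 8 recursive calls at each level.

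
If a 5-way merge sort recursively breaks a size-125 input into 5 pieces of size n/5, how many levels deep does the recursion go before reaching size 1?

For divide and conquer with division factor 5:

Problem sizes at each level:
Level 0: 125
Level 1: 25
Level 2: 5
Level 3: 1

The root is level 0 and the size-1 base case is level 3 (the tree spans levels 0 through 3, i.e. 4 levels counting the root), so the depth is the number of divisions: log_5(125) = 3

The recursion tree depth is log_5(125) = 3. At each level, the problem size is divided by 5, so it takes 3 divisions to reduce to a base case of size 1. The algorithm makes 5 recursive calls at each level.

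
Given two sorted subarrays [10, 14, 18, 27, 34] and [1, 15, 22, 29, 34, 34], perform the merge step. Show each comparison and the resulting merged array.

Merging process:

Compare 10 vs 1: take 1 from right. Merged: [1]
Compare 10 vs 15: take 10 from left. Merged: [1, 10]
Compare 14 vs 15: take 14 from left. Merged: [1, 10, 14]
Compare 18 vs 15: take 15 from right. Merged: [1, 10, 14, 15]
Compare 18 vs 22: take 18 from left. Merged: [1, 10, 14, 15, 18]
Compare 27 vs 22: take 22 from right. Merged: [1, 10, 14, 15, 18, 22]
Compare 27 vs 29: take 27 from left. Merged: [1, 10, 14, 15, 18, 22, 27]
Compare 34 vs 29: take 29 from right. Merged: [1, 10, 14, 15, 18, 22, 27, 29]
Compare 34 vs 34: take 34 from left. Merged: [1, 10, 14, 15, 18, 22, 27, 29, 34]
Append remaining from right: [34, 34]. Merged: [1, 10, 14, 15, 18, 22, 27, 29, 34, 34, 34]

Final merged array: [1, 10, 14, 15, 18, 22, 27, 29, 34, 34, 34]
Total comparisons: 9

The merged array is [1, 10, 14, 15, 18, 22, 27, 29, 34, 34, 34], requiring 9 comparisons. The merge step runs in O(n) time where n is the total number of elements.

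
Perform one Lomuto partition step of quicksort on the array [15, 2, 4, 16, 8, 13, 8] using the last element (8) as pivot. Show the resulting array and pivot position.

Lomuto partition with pivot = 8:

Initial array: [15, 2, 4, 16, 8, 13, 8]

arr[0]=15 > 8: no swap
arr[1]=2 <= 8: swap with position 0, array becomes [2, 15, 4, 16, 8, 13, 8]
arr[2]=4 <= 8: swap with position 1, array becomes [2, 4, 15, 16, 8, 13, 8]
arr[3]=16 > 8: no swap
arr[4]=8 <= 8: swap with position 2, array becomes [2, 4, 8, 16, 15, 13, 8]
arr[5]=13 > 8: no swap

Place pivot at position 3: [2, 4, 8, 8, 15, 13, 16]
Pivot position: 3

After partitioning with pivot 8, the array becomes [2, 4, 8, 8, 15, 13, 16]. The pivot is placed at index 3. All elements to the left of the pivot are <= 8, and all elements to the right are > 8.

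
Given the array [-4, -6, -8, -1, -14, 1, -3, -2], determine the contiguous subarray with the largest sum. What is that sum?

Using Kadane's algorithm on [-4, -6, -8, -1, -14, 1, -3, -2]:

Scanning through the array:
Position 1 (value -6): max_ending_here = -6, max_so_far = -4
Position 2 (value -8): max_ending_here = -8, max_so_far = -4
Position 3 (value -1): max_ending_here = -1, max_so_far = -1
Position 4 (value -14): max_ending_here = -14, max_so_far = -1
Position 5 (value 1): max_ending_here = 1, max_so_far = 1
Position 6 (value -3): max_ending_here = -2, max_so_far = 1
Position 7 (value -2): max_ending_here = -2, max_so_far = 1

Maximum subarray: [1]
Maximum sum: 1

The maximum subarray is [1] with sum 1. This subarray runs from index 5 to index 5.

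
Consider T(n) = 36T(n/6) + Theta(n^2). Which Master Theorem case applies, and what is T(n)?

Master Theorem for T(n) = 36T(n/6) + O(n^2):

a = 36, b = 6, c = 2
log_b(a) = log_6(36) = 2.0000

Case 2: c = 2 = log_6(36) = 2.0000
T(n) = O(n^2 log n) = O(n^2 log n)

For T(n) = 36T(n/6) + O(n^2): log_6(36) = 2.0000. This is Case 2 of the Master Theorem (c = log_b(a), equal work at all levels), giving O(n^2 log n).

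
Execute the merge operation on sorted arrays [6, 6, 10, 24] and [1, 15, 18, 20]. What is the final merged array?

Merging process:

Compare 6 vs 1: take 1 from right. Merged: [1]
Compare 6 vs 15: take 6 from left. Merged: [1, 6]
Compare 6 vs 15: take 6 from left. Merged: [1, 6, 6]
Compare 10 vs 15: take 10 from left. Merged: [1, 6, 6, 10]
Compare 24 vs 15: take 15 from right. Merged: [1, 6, 6, 10, 15]
Compare 24 vs 18: take 18 from right. Merged: [1, 6, 6, 10, 15, 18]
Compare 24 vs 20: take 20 from right. Merged: [1, 6, 6, 10, 15, 18, 20]
Append remaining from left: [24]. Merged: [1, 6, 6, 10, 15, 18, 20, 24]

Final merged array: [1, 6, 6, 10, 15, 18, 20, 24]
Total comparisons: 7

The merged array is [1, 6, 6, 10, 15, 18, 20, 24], requiring 7 comparisons. The merge step runs in O(n) time where n is the total number of elements.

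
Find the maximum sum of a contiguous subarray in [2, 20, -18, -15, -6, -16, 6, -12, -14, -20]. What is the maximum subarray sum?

Using Kadane's algorithm on [2, 20, -18, -15, -6, -16, 6, -12, -14, -20]:

Scanning through the array:
Position 1 (value 20): max_ending_here = 22, max_so_far = 22
Position 2 (value -18): max_ending_here = 4, max_so_far = 22
Position 3 (value -15): max_ending_here = -11, max_so_far = 22
Position 4 (value -6): max_ending_here = -6, max_so_far = 22
Position 5 (value -16): max_ending_here = -16, max_so_far = 22
Position 6 (value 6): max_ending_here = 6, max_so_far = 22
Position 7 (value -12): max_ending_here = -6, max_so_far = 22
Position 8 (value -14): max_ending_here = -14, max_so_far = 22
Position 9 (value -20): max_ending_here = -20, max_so_far = 22

Maximum subarray: [2, 20]
Maximum sum: 22

The maximum subarray is [2, 20] with sum 22. This subarray runs from index 0 to index 1.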